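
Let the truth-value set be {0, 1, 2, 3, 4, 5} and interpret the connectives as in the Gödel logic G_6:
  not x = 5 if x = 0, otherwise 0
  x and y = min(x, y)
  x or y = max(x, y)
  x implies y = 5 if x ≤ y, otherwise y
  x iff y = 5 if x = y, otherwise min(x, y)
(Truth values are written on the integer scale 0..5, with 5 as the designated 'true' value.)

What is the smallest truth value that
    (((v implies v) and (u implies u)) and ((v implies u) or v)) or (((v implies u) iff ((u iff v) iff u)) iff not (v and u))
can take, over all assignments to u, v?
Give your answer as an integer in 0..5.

1

Take u = 0, v = 1:
v implies v = 1 implies 1 = 5
u implies u = 0 implies 0 = 5
(v implies v) and (u implies u) = 5 and 5 = 5
v implies u = 1 implies 0 = 0
(v implies u) or v = 0 or 1 = 1
((v implies v) and (u implies u)) and ((v implies u) or v) = 5 and 1 = 1
v implies u = 1 implies 0 = 0
u iff v = 0 iff 1 = 0
(u iff v) iff u = 0 iff 0 = 5
(v implies u) iff ((u iff v) iff u) = 0 iff 5 = 0
v and u = 1 and 0 = 0
not (v and u) = not 0 = 5
((v implies u) iff ((u iff v) iff u)) iff not (v and u) = 0 iff 5 = 0
(((v implies v) and (u implies u)) and ((v implies u) or v)) or (((v implies u) iff ((u iff v) iff u)) iff not (v and u)) = 1 or 0 = 1
No assignment yields a value below 1, so this is the minimum.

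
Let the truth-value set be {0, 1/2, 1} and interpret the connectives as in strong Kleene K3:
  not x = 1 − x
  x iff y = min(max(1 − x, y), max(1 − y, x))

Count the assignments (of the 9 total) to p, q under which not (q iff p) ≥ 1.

p = 0, q = 0 ↦ 0  <
p = 0, q = 1/2 ↦ 1/2  <
p = 0, q = 1 ↦ 1  ≥
p = 1/2, q = 0 ↦ 1/2  <
p = 1/2, q = 1/2 ↦ 1/2  <
p = 1/2, q = 1 ↦ 1/2  <
p = 1, q = 0 ↦ 1  ≥
p = 1, q = 1/2 ↦ 1/2  <
p = 1, q = 1 ↦ 0  <
So 2 of the 9 assignments meet the threshold.

2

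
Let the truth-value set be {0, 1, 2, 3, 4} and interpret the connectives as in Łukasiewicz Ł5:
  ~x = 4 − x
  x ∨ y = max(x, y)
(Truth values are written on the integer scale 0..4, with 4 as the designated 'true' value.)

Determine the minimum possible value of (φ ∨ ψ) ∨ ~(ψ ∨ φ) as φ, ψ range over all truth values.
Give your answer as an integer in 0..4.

2

Take φ = 0, ψ = 2:
φ ∨ ψ = 0 ∨ 2 = 2
ψ ∨ φ = 2 ∨ 0 = 2
~(ψ ∨ φ) = ~2 = 2
(φ ∨ ψ) ∨ ~(ψ ∨ φ) = 2 ∨ 2 = 2
No assignment yields a value below 2, so this is the minimum.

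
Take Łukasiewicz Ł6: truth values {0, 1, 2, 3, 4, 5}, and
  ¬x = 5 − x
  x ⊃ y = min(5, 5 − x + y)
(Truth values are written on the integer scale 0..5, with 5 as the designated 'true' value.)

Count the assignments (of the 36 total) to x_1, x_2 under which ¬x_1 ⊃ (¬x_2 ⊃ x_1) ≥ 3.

value 5: 27 assignments (counts)
value 4: 3 assignments (counts)
value 3: 2 assignments (counts)
value 2: 2 assignments
value 1: 1 assignment
value 0: 1 assignment
So 32 of the 36 assignments meet the threshold.

32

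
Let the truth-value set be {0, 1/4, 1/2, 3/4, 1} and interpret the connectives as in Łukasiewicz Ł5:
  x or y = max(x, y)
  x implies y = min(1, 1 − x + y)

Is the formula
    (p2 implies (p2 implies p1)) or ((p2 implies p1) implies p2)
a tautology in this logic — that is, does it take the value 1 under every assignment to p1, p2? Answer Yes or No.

Yes

At p1 = 1/4, p2 = 1/2, for instance:
p2 implies p1 = 1/2 implies 1/4 = 3/4
p2 implies (p2 implies p1) = 1/2 implies 3/4 = 1
(p2 implies p1) implies p2 = 3/4 implies 1/2 = 3/4
(p2 implies (p2 implies p1)) or ((p2 implies p1) implies p2) = 1 or 3/4 = 1
and checking the remaining 24 assignments likewise gives ≥ 1 in every case.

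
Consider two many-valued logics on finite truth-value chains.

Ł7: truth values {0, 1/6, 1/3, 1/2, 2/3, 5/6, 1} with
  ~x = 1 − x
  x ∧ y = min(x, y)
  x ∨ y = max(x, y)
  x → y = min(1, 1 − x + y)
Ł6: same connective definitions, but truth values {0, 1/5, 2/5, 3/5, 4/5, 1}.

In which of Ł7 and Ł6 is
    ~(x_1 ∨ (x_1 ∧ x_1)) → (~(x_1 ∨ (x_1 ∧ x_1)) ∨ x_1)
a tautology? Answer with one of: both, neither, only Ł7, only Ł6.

In Ł7: every assignment gives 1 — tautology.
In Ł6: every assignment gives 1 — tautology.

both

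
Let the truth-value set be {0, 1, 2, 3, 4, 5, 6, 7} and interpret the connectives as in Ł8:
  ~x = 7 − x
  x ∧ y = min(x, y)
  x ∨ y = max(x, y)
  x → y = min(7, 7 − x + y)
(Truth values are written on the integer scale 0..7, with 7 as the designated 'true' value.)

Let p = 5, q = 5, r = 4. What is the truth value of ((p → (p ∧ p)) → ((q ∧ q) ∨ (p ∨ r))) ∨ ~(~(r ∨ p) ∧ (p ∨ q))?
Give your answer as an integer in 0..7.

p ∧ p = 5 ∧ 5 = 5
p → (p ∧ p) = 5 → 5 = 7
q ∧ q = 5 ∧ 5 = 5
p ∨ r = 5 ∨ 4 = 5
(q ∧ q) ∨ (p ∨ r) = 5 ∨ 5 = 5
(p → (p ∧ p)) → ((q ∧ q) ∨ (p ∨ r)) = 7 → 5 = 5
r ∨ p = 4 ∨ 5 = 5
~(r ∨ p) = ~5 = 2
p ∨ q = 5 ∨ 5 = 5
~(r ∨ p) ∧ (p ∨ q) = 2 ∧ 5 = 2
~(~(r ∨ p) ∧ (p ∨ q)) = ~2 = 5
((p → (p ∧ p)) → ((q ∧ q) ∨ (p ∨ r))) ∨ ~(~(r ∨ p) ∧ (p ∨ q)) = 5 ∨ 5 = 5

5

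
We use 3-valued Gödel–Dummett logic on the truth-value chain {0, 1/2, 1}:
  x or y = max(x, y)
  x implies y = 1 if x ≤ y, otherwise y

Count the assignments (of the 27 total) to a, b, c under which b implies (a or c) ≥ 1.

value 1: 22 assignments (counts)
value 1/2: 3 assignments
value 0: 2 assignments
So 22 of the 27 assignments meet the threshold.

22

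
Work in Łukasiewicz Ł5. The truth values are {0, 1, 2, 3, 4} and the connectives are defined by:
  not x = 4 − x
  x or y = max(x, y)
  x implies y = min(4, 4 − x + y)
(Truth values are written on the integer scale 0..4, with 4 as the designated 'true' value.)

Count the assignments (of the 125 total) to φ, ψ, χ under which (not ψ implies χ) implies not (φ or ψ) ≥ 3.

value 4: 27 assignments (counts)
value 3: 15 assignments (counts)
value 2: 22 assignments
value 1: 26 assignments
value 0: 35 assignments
So 42 of the 125 assignments meet the threshold.

42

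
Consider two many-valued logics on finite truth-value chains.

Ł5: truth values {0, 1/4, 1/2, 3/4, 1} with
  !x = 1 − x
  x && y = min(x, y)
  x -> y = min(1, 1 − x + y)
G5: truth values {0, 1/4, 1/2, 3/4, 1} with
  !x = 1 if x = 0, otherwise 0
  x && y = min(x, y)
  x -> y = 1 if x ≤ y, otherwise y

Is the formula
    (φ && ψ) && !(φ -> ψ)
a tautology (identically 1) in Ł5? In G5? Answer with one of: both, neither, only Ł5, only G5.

In Ł5: at φ = 0, ψ = 0 the value is 0 — not a tautology.
In G5: at φ = 0, ψ = 0 the value is 0 — not a tautology.

neither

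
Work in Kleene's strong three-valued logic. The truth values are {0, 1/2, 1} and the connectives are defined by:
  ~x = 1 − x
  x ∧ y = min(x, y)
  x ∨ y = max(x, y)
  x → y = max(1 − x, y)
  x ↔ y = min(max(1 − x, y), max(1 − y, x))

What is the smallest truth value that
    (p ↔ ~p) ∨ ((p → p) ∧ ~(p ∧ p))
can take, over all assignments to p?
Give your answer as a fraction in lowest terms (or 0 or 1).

Take p = 1:
~p = ~1 = 0
p ↔ ~p = 1 ↔ 0 = 0
p → p = 1 → 1 = 1
p ∧ p = 1 ∧ 1 = 1
~(p ∧ p) = ~1 = 0
(p → p) ∧ ~(p ∧ p) = 1 ∧ 0 = 0
(p ↔ ~p) ∨ ((p → p) ∧ ~(p ∧ p)) = 0 ∨ 0 = 0
No assignment yields a value below 0, so this is the minimum.

0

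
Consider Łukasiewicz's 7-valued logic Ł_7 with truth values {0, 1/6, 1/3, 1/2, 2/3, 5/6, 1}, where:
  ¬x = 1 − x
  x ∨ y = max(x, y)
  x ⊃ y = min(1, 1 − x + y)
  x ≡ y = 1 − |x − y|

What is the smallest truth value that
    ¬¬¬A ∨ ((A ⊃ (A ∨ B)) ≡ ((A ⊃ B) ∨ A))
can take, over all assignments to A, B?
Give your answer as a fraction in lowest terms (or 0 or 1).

Take A = 1/2, B = 0:
¬A = ¬1/2 = 1/2
¬¬A = ¬1/2 = 1/2
¬¬¬A = ¬1/2 = 1/2
A ∨ B = 1/2 ∨ 0 = 1/2
A ⊃ (A ∨ B) = 1/2 ⊃ 1/2 = 1
A ⊃ B = 1/2 ⊃ 0 = 1/2
(A ⊃ B) ∨ A = 1/2 ∨ 1/2 = 1/2
(A ⊃ (A ∨ B)) ≡ ((A ⊃ B) ∨ A) = 1 ≡ 1/2 = 1/2
¬¬¬A ∨ ((A ⊃ (A ∨ B)) ≡ ((A ⊃ B) ∨ A)) = 1/2 ∨ 1/2 = 1/2
No assignment yields a value below 1/2, so this is the minimum.

1/2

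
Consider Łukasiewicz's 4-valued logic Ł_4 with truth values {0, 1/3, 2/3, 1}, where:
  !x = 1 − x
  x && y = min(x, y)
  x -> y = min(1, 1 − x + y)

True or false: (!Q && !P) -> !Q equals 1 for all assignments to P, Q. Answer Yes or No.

P = 0, Q = 0 ↦ 1
P = 0, Q = 1/3 ↦ 1
P = 0, Q = 2/3 ↦ 1
P = 0, Q = 1 ↦ 1
P = 1/3, Q = 0 ↦ 1
P = 1/3, Q = 1/3 ↦ 1
P = 1/3, Q = 2/3 ↦ 1
P = 1/3, Q = 1 ↦ 1
P = 2/3, Q = 0 ↦ 1
P = 2/3, Q = 1/3 ↦ 1
P = 2/3, Q = 2/3 ↦ 1
P = 2/3, Q = 1 ↦ 1
P = 1, Q = 0 ↦ 1
P = 1, Q = 1/3 ↦ 1
P = 1, Q = 2/3 ↦ 1
P = 1, Q = 1 ↦ 1
Every assignment gives a value ≥ 1.

Yes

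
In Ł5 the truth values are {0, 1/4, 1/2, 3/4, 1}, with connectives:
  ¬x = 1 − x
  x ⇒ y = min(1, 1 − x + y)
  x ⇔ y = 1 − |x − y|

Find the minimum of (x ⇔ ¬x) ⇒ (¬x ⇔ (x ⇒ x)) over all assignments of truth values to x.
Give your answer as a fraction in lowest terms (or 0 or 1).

Take x = 1/2:
¬x = ¬1/2 = 1/2
x ⇔ ¬x = 1/2 ⇔ 1/2 = 1
¬x = ¬1/2 = 1/2
x ⇒ x = 1/2 ⇒ 1/2 = 1
¬x ⇔ (x ⇒ x) = 1/2 ⇔ 1 = 1/2
(x ⇔ ¬x) ⇒ (¬x ⇔ (x ⇒ x)) = 1 ⇒ 1/2 = 1/2
No assignment yields a value below 1/2, so this is the minimum.

1/2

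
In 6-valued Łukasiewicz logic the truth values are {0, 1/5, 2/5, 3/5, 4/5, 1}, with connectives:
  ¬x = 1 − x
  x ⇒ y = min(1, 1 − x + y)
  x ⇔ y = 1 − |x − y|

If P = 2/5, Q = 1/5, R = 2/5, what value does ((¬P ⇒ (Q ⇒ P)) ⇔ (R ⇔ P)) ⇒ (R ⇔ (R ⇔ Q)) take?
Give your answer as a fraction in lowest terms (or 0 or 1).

¬P = ¬2/5 = 3/5
Q ⇒ P = 1/5 ⇒ 2/5 = 1
¬P ⇒ (Q ⇒ P) = 3/5 ⇒ 1 = 1
R ⇔ P = 2/5 ⇔ 2/5 = 1
(¬P ⇒ (Q ⇒ P)) ⇔ (R ⇔ P) = 1 ⇔ 1 = 1
R ⇔ Q = 2/5 ⇔ 1/5 = 4/5
R ⇔ (R ⇔ Q) = 2/5 ⇔ 4/5 = 3/5
((¬P ⇒ (Q ⇒ P)) ⇔ (R ⇔ P)) ⇒ (R ⇔ (R ⇔ Q)) = 1 ⇒ 3/5 = 3/5

3/5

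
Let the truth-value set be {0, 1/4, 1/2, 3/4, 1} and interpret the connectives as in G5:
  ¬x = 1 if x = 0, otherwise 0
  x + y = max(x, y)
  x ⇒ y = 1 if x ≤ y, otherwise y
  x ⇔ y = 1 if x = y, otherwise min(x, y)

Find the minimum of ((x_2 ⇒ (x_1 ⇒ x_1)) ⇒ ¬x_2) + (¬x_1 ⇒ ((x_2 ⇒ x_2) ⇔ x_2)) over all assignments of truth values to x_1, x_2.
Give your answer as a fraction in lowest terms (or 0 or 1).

Take x_1 = 0, x_2 = 1/4:
x_1 ⇒ x_1 = 0 ⇒ 0 = 1
x_2 ⇒ (x_1 ⇒ x_1) = 1/4 ⇒ 1 = 1
¬x_2 = ¬1/4 = 0
(x_2 ⇒ (x_1 ⇒ x_1)) ⇒ ¬x_2 = 1 ⇒ 0 = 0
¬x_1 = ¬0 = 1
x_2 ⇒ x_2 = 1/4 ⇒ 1/4 = 1
(x_2 ⇒ x_2) ⇔ x_2 = 1 ⇔ 1/4 = 1/4
¬x_1 ⇒ ((x_2 ⇒ x_2) ⇔ x_2) = 1 ⇒ 1/4 = 1/4
((x_2 ⇒ (x_1 ⇒ x_1)) ⇒ ¬x_2) + (¬x_1 ⇒ ((x_2 ⇒ x_2) ⇔ x_2)) = 0 + 1/4 = 1/4
No assignment yields a value below 1/4, so this is the minimum.

1/4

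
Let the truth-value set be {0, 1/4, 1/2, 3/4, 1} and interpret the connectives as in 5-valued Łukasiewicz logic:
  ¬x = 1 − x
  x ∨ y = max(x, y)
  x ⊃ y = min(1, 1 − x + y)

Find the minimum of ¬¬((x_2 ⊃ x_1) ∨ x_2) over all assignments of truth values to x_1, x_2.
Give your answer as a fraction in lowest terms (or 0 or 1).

1/2

Take x_1 = 0, x_2 = 1/2:
x_2 ⊃ x_1 = 1/2 ⊃ 0 = 1/2
(x_2 ⊃ x_1) ∨ x_2 = 1/2 ∨ 1/2 = 1/2
¬((x_2 ⊃ x_1) ∨ x_2) = ¬1/2 = 1/2
¬¬((x_2 ⊃ x_1) ∨ x_2) = ¬1/2 = 1/2
No assignment yields a value below 1/2, so this is the minimum.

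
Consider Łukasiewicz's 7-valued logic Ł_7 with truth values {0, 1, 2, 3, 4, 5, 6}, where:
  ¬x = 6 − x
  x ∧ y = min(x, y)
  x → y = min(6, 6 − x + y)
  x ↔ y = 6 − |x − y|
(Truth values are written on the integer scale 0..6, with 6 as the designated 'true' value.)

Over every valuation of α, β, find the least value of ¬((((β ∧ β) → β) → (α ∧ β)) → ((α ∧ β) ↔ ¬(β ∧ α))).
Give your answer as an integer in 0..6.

Take α = 0, β = 0:
β ∧ β = 0 ∧ 0 = 0
(β ∧ β) → β = 0 → 0 = 6
α ∧ β = 0 ∧ 0 = 0
((β ∧ β) → β) → (α ∧ β) = 6 → 0 = 0
α ∧ β = 0 ∧ 0 = 0
β ∧ α = 0 ∧ 0 = 0
¬(β ∧ α) = ¬0 = 6
(α ∧ β) ↔ ¬(β ∧ α) = 0 ↔ 6 = 0
(((β ∧ β) → β) → (α ∧ β)) → ((α ∧ β) ↔ ¬(β ∧ α)) = 0 → 0 = 6
¬((((β ∧ β) → β) → (α ∧ β)) → ((α ∧ β) ↔ ¬(β ∧ α))) = ¬6 = 0
No assignment yields a value below 0, so this is the minimum.

0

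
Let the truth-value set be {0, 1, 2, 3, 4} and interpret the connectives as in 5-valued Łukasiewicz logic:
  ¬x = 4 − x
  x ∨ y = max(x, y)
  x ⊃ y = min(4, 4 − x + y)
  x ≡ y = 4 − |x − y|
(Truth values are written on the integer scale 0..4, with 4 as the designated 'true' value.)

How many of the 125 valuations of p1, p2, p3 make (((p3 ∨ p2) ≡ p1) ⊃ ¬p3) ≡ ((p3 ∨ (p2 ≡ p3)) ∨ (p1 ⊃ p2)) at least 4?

value 4: 59 assignments (counts)
value 3: 37 assignments
value 2: 17 assignments
value 1: 7 assignments
value 0: 5 assignments
So 59 of the 125 assignments meet the threshold.

59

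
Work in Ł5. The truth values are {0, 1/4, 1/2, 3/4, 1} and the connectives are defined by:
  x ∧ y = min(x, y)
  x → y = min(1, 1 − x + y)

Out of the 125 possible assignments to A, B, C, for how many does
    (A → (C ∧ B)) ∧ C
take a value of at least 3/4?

38

value 1: 15 assignments (counts)
value 3/4: 23 assignments (counts)
value 1/2: 28 assignments
value 1/4: 30 assignments
value 0: 29 assignments
So 38 of the 125 assignments meet the threshold.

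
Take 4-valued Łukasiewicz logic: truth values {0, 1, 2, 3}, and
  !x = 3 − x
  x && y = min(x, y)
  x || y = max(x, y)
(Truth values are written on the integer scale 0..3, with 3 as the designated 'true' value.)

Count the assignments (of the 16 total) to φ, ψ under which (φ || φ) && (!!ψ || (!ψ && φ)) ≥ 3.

φ = 0, ψ = 0 ↦ 0  <
φ = 0, ψ = 1 ↦ 0  <
φ = 0, ψ = 2 ↦ 0  <
φ = 0, ψ = 3 ↦ 0  <
φ = 1, ψ = 0 ↦ 1  <
φ = 1, ψ = 1 ↦ 1  <
φ = 1, ψ = 2 ↦ 1  <
φ = 1, ψ = 3 ↦ 1  <
φ = 2, ψ = 0 ↦ 2  <
φ = 2, ψ = 1 ↦ 2  <
φ = 2, ψ = 2 ↦ 2  <
φ = 2, ψ = 3 ↦ 2  <
φ = 3, ψ = 0 ↦ 3  ≥
φ = 3, ψ = 1 ↦ 2  <
φ = 3, ψ = 2 ↦ 2  <
φ = 3, ψ = 3 ↦ 3  ≥
So 2 of the 16 assignments meet the threshold.

2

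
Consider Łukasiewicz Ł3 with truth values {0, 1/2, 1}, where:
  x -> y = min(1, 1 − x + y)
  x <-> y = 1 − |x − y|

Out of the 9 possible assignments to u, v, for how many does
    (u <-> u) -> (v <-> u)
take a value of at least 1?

3

u = 0, v = 0 ↦ 1  ≥
u = 0, v = 1/2 ↦ 1/2  <
u = 0, v = 1 ↦ 0  <
u = 1/2, v = 0 ↦ 1/2  <
u = 1/2, v = 1/2 ↦ 1  ≥
u = 1/2, v = 1 ↦ 1/2  <
u = 1, v = 0 ↦ 0  <
u = 1, v = 1/2 ↦ 1/2  <
u = 1, v = 1 ↦ 1  ≥
So 3 of the 9 assignments meet the threshold.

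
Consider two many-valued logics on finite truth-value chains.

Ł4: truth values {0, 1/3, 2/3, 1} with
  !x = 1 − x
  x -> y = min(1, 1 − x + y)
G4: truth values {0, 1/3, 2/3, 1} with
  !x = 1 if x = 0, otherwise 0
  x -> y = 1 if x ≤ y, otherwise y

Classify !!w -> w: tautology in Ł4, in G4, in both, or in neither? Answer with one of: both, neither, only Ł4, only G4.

only Ł4

In Ł4: every assignment gives 1 — tautology.
In G4: at w = 1/3 the value is 1/3 — not a tautology.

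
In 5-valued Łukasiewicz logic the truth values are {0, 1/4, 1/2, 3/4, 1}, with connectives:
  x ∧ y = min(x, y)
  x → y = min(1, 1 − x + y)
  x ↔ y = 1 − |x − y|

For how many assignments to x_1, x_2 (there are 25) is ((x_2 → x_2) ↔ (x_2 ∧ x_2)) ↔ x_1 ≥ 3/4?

value 1: 5 assignments (counts)
value 3/4: 8 assignments (counts)
value 1/2: 6 assignments
value 1/4: 4 assignments
value 0: 2 assignments
So 13 of the 25 assignments meet the threshold.

13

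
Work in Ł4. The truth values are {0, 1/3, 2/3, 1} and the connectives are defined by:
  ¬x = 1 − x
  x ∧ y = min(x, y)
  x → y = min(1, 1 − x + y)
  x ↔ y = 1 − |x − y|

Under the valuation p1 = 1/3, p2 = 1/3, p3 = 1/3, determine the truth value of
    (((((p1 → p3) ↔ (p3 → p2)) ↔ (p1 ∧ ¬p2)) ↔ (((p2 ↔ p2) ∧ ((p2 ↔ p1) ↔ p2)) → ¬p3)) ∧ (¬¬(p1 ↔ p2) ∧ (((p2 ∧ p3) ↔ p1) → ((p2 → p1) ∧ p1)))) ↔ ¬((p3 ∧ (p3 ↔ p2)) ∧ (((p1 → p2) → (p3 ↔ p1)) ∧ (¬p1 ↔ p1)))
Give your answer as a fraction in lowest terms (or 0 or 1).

p1 → p3 = 1/3 → 1/3 = 1
p3 → p2 = 1/3 → 1/3 = 1
(p1 → p3) ↔ (p3 → p2) = 1 ↔ 1 = 1
¬p2 = ¬1/3 = 2/3
p1 ∧ ¬p2 = 1/3 ∧ 2/3 = 1/3
((p1 → p3) ↔ (p3 → p2)) ↔ (p1 ∧ ¬p2) = 1 ↔ 1/3 = 1/3
p2 ↔ p2 = 1/3 ↔ 1/3 = 1
p2 ↔ p1 = 1/3 ↔ 1/3 = 1
(p2 ↔ p1) ↔ p2 = 1 ↔ 1/3 = 1/3
(p2 ↔ p2) ∧ ((p2 ↔ p1) ↔ p2) = 1 ∧ 1/3 = 1/3
¬p3 = ¬1/3 = 2/3
((p2 ↔ p2) ∧ ((p2 ↔ p1) ↔ p2)) → ¬p3 = 1/3 → 2/3 = 1
(((p1 → p3) ↔ (p3 → p2)) ↔ (p1 ∧ ¬p2)) ↔ (((p2 ↔ p2) ∧ ((p2 ↔ p1) ↔ p2)) → ¬p3) = 1/3 ↔ 1 = 1/3
p1 ↔ p2 = 1/3 ↔ 1/3 = 1
¬(p1 ↔ p2) = ¬1 = 0
¬¬(p1 ↔ p2) = ¬0 = 1
p2 ∧ p3 = 1/3 ∧ 1/3 = 1/3
(p2 ∧ p3) ↔ p1 = 1/3 ↔ 1/3 = 1
p2 → p1 = 1/3 → 1/3 = 1
(p2 → p1) ∧ p1 = 1 ∧ 1/3 = 1/3
((p2 ∧ p3) ↔ p1) → ((p2 → p1) ∧ p1) = 1 → 1/3 = 1/3
¬¬(p1 ↔ p2) ∧ (((p2 ∧ p3) ↔ p1) → ((p2 → p1) ∧ p1)) = 1 ∧ 1/3 = 1/3
((((p1 → p3) ↔ (p3 → p2)) ↔ (p1 ∧ ¬p2)) ↔ (((p2 ↔ p2) ∧ ((p2 ↔ p1) ↔ p2)) → ¬p3)) ∧ (¬¬(p1 ↔ p2) ∧ (((p2 ∧ p3) ↔ p1) → ((p2 → p1) ∧ p1))) = 1/3 ∧ 1/3 = 1/3
p3 ↔ p2 = 1/3 ↔ 1/3 = 1
p3 ∧ (p3 ↔ p2) = 1/3 ∧ 1 = 1/3
p1 → p2 = 1/3 → 1/3 = 1
p3 ↔ p1 = 1/3 ↔ 1/3 = 1
(p1 → p2) → (p3 ↔ p1) = 1 → 1 = 1
¬p1 = ¬1/3 = 2/3
¬p1 ↔ p1 = 2/3 ↔ 1/3 = 2/3
((p1 → p2) → (p3 ↔ p1)) ∧ (¬p1 ↔ p1) = 1 ∧ 2/3 = 2/3
(p3 ∧ (p3 ↔ p2)) ∧ (((p1 → p2) → (p3 ↔ p1)) ∧ (¬p1 ↔ p1)) = 1/3 ∧ 2/3 = 1/3
¬((p3 ∧ (p3 ↔ p2)) ∧ (((p1 → p2) → (p3 ↔ p1)) ∧ (¬p1 ↔ p1))) = ¬1/3 = 2/3
(((((p1 → p3) ↔ (p3 → p2)) ↔ (p1 ∧ ¬p2)) ↔ (((p2 ↔ p2) ∧ ((p2 ↔ p1) ↔ p2)) → ¬p3)) ∧ (¬¬(p1 ↔ p2) ∧ (((p2 ∧ p3) ↔ p1) → ((p2 → p1) ∧ p1)))) ↔ ¬((p3 ∧ (p3 ↔ p2)) ∧ (((p1 → p2) → (p3 ↔ p1)) ∧ (¬p1 ↔ p1))) = 1/3 ↔ 2/3 = 2/3

2/3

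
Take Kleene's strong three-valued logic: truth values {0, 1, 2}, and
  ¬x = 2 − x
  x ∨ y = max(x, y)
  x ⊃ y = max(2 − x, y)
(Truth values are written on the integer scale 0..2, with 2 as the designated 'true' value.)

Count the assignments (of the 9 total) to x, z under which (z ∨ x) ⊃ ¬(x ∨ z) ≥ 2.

1

x = 0, z = 0 ↦ 2  ≥
x = 0, z = 1 ↦ 1  <
x = 0, z = 2 ↦ 0  <
x = 1, z = 0 ↦ 1  <
x = 1, z = 1 ↦ 1  <
x = 1, z = 2 ↦ 0  <
x = 2, z = 0 ↦ 0  <
x = 2, z = 1 ↦ 0  <
x = 2, z = 2 ↦ 0  <
So 1 of the 9 assignments meets the threshold.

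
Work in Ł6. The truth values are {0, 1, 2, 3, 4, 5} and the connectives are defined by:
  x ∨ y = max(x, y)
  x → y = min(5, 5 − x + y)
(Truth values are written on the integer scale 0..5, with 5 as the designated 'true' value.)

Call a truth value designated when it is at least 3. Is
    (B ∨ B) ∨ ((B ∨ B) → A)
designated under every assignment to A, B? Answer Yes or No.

At A = 4, B = 0, for instance:
B ∨ B = 0 ∨ 0 = 0
B ∨ B = 0 ∨ 0 = 0
(B ∨ B) → A = 0 → 4 = 5
(B ∨ B) ∨ ((B ∨ B) → A) = 0 ∨ 5 = 5
and checking the remaining 35 assignments likewise gives ≥ 3 in every case.

Yes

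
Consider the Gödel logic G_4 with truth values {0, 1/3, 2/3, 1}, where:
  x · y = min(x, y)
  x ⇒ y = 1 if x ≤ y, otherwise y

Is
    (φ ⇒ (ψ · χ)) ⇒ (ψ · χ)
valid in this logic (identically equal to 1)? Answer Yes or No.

Counterexample: take φ = 0, ψ = 0, χ = 0.
ψ · χ = 0 · 0 = 0
φ ⇒ (ψ · χ) = 0 ⇒ 0 = 1
(φ ⇒ (ψ · χ)) ⇒ (ψ · χ) = 1 ⇒ 0 = 0
This gives 0 ≠ 1.

No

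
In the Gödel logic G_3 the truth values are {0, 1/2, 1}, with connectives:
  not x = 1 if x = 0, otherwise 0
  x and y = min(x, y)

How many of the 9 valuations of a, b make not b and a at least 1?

a = 0, b = 0 ↦ 0  <
a = 0, b = 1/2 ↦ 0  <
a = 0, b = 1 ↦ 0  <
a = 1/2, b = 0 ↦ 1/2  <
a = 1/2, b = 1/2 ↦ 0  <
a = 1/2, b = 1 ↦ 0  <
a = 1, b = 0 ↦ 1  ≥
a = 1, b = 1/2 ↦ 0  <
a = 1, b = 1 ↦ 0  <
So 1 of the 9 assignments meets the threshold.

1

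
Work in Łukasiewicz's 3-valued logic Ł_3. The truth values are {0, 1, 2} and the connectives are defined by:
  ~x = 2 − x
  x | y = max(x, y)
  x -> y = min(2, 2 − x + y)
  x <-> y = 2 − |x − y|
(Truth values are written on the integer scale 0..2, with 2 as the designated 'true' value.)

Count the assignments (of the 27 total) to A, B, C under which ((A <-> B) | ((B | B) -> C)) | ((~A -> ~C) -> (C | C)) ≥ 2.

value 2: 22 assignments (counts)
value 1: 4 assignments
value 0: 1 assignment
So 22 of the 27 assignments meet the threshold.

22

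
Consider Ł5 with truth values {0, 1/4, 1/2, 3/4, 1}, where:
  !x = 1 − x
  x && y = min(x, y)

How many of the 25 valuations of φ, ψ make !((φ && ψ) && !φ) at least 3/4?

value 1: 13 assignments (counts)
value 3/4: 9 assignments (counts)
value 1/2: 3 assignments
So 22 of the 25 assignments meet the threshold.

22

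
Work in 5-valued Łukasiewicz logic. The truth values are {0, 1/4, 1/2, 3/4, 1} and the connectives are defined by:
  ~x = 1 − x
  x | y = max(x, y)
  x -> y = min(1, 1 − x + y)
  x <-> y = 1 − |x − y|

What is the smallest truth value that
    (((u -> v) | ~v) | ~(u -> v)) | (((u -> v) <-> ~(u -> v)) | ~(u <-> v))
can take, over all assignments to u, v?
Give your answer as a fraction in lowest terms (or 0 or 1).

Take u = 1/2, v = 1/4:
u -> v = 1/2 -> 1/4 = 3/4
~v = ~1/4 = 3/4
(u -> v) | ~v = 3/4 | 3/4 = 3/4
u -> v = 1/2 -> 1/4 = 3/4
~(u -> v) = ~3/4 = 1/4
((u -> v) | ~v) | ~(u -> v) = 3/4 | 1/4 = 3/4
u -> v = 1/2 -> 1/4 = 3/4
u -> v = 1/2 -> 1/4 = 3/4
~(u -> v) = ~3/4 = 1/4
(u -> v) <-> ~(u -> v) = 3/4 <-> 1/4 = 1/2
u <-> v = 1/2 <-> 1/4 = 3/4
~(u <-> v) = ~3/4 = 1/4
((u -> v) <-> ~(u -> v)) | ~(u <-> v) = 1/2 | 1/4 = 1/2
(((u -> v) | ~v) | ~(u -> v)) | (((u -> v) <-> ~(u -> v)) | ~(u <-> v)) = 3/4 | 1/2 = 3/4
No assignment yields a value below 3/4, so this is the minimum.

3/4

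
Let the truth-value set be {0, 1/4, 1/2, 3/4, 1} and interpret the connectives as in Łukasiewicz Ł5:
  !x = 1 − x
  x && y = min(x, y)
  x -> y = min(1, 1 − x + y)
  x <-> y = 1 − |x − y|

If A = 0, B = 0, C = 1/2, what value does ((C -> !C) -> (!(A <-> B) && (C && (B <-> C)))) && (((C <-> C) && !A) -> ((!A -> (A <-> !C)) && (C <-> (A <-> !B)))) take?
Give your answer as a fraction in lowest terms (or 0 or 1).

!C = !1/2 = 1/2
C -> !C = 1/2 -> 1/2 = 1
A <-> B = 0 <-> 0 = 1
!(A <-> B) = !1 = 0
B <-> C = 0 <-> 1/2 = 1/2
C && (B <-> C) = 1/2 && 1/2 = 1/2
!(A <-> B) && (C && (B <-> C)) = 0 && 1/2 = 0
(C -> !C) -> (!(A <-> B) && (C && (B <-> C))) = 1 -> 0 = 0
C <-> C = 1/2 <-> 1/2 = 1
!A = !0 = 1
(C <-> C) && !A = 1 && 1 = 1
!A = !0 = 1
!C = !1/2 = 1/2
A <-> !C = 0 <-> 1/2 = 1/2
!A -> (A <-> !C) = 1 -> 1/2 = 1/2
!B = !0 = 1
A <-> !B = 0 <-> 1 = 0
C <-> (A <-> !B) = 1/2 <-> 0 = 1/2
(!A -> (A <-> !C)) && (C <-> (A <-> !B)) = 1/2 && 1/2 = 1/2
((C <-> C) && !A) -> ((!A -> (A <-> !C)) && (C <-> (A <-> !B))) = 1 -> 1/2 = 1/2
((C -> !C) -> (!(A <-> B) && (C && (B <-> C)))) && (((C <-> C) && !A) -> ((!A -> (A <-> !C)) && (C <-> (A <-> !B)))) = 0 && 1/2 = 0

0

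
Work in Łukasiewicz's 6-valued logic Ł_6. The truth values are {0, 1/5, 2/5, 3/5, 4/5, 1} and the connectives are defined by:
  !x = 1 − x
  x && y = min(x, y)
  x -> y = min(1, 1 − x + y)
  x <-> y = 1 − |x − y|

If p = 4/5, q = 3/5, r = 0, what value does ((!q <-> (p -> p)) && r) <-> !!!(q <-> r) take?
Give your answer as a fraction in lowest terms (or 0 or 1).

!q = !3/5 = 2/5
p -> p = 4/5 -> 4/5 = 1
!q <-> (p -> p) = 2/5 <-> 1 = 2/5
(!q <-> (p -> p)) && r = 2/5 && 0 = 0
q <-> r = 3/5 <-> 0 = 2/5
!(q <-> r) = !2/5 = 3/5
!!(q <-> r) = !3/5 = 2/5
!!!(q <-> r) = !2/5 = 3/5
((!q <-> (p -> p)) && r) <-> !!!(q <-> r) = 0 <-> 3/5 = 2/5

2/5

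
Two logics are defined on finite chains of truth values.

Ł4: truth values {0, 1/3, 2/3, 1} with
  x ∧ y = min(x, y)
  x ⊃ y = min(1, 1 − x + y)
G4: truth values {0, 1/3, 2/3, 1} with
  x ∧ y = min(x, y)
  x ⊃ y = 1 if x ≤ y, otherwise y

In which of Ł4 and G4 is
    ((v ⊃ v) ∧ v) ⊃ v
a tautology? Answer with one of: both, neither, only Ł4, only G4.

In Ł4: every assignment gives 1 — tautology.
In G4: every assignment gives 1 — tautology.

both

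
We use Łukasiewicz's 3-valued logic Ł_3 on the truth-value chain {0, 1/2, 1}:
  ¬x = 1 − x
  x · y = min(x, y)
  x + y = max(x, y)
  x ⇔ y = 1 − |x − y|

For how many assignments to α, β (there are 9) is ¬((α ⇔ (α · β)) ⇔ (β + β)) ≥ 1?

α = 0, β = 0 ↦ 1  ≥
α = 0, β = 1/2 ↦ 1/2  <
α = 0, β = 1 ↦ 0  <
α = 1/2, β = 0 ↦ 1/2  <
α = 1/2, β = 1/2 ↦ 1/2  <
α = 1/2, β = 1 ↦ 0  <
α = 1, β = 0 ↦ 0  <
α = 1, β = 1/2 ↦ 0  <
α = 1, β = 1 ↦ 0  <
So 1 of the 9 assignments meets the threshold.

1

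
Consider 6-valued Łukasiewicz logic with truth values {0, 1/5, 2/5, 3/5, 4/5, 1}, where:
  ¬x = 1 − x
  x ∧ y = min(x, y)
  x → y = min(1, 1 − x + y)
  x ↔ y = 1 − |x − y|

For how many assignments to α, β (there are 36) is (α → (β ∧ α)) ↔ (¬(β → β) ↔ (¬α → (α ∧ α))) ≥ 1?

7

value 1: 7 assignments (counts)
value 4/5: 3 assignments
value 3/5: 9 assignments
value 2/5: 4 assignments
value 1/5: 7 assignments
value 0: 6 assignments
So 7 of the 36 assignments meet the threshold.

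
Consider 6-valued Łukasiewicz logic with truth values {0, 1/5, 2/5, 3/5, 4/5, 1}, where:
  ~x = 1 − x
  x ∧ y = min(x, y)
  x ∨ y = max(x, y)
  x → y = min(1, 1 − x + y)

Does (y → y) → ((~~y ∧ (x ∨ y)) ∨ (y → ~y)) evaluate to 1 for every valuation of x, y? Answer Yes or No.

No

Counterexample: take x = 0, y = 3/5.
y → y = 3/5 → 3/5 = 1
~y = ~3/5 = 2/5
~~y = ~2/5 = 3/5
x ∨ y = 0 ∨ 3/5 = 3/5
~~y ∧ (x ∨ y) = 3/5 ∧ 3/5 = 3/5
~y = ~3/5 = 2/5
y → ~y = 3/5 → 2/5 = 4/5
(~~y ∧ (x ∨ y)) ∨ (y → ~y) = 3/5 ∨ 4/5 = 4/5
(y → y) → ((~~y ∧ (x ∨ y)) ∨ (y → ~y)) = 1 → 4/5 = 4/5
This gives 4/5 ≠ 1.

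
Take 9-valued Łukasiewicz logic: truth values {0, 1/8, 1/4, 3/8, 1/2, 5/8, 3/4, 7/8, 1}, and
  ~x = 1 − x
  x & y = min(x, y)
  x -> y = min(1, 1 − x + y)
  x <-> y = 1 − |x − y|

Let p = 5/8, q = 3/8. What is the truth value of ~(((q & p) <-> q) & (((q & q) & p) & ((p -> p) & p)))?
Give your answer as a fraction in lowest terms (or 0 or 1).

q & p = 3/8 & 5/8 = 3/8
(q & p) <-> q = 3/8 <-> 3/8 = 1
q & q = 3/8 & 3/8 = 3/8
(q & q) & p = 3/8 & 5/8 = 3/8
p -> p = 5/8 -> 5/8 = 1
(p -> p) & p = 1 & 5/8 = 5/8
((q & q) & p) & ((p -> p) & p) = 3/8 & 5/8 = 3/8
((q & p) <-> q) & (((q & q) & p) & ((p -> p) & p)) = 1 & 3/8 = 3/8
~(((q & p) <-> q) & (((q & q) & p) & ((p -> p) & p))) = ~3/8 = 5/8

5/8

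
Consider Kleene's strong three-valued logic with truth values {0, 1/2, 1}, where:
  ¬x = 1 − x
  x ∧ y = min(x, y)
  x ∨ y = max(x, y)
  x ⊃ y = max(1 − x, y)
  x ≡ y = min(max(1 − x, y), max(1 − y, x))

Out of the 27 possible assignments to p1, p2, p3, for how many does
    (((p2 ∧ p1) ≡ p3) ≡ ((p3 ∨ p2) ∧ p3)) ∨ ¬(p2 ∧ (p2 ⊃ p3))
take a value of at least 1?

value 1: 13 assignments (counts)
value 1/2: 13 assignments
value 0: 1 assignment
So 13 of the 27 assignments meet the threshold.

13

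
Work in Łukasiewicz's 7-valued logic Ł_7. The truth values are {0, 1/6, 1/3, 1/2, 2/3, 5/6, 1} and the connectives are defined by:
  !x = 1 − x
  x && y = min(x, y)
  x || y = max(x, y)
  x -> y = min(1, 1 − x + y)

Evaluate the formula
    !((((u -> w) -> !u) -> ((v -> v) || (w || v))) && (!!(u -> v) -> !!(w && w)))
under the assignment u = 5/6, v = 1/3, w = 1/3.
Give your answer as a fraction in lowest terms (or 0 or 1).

1/6

u -> w = 5/6 -> 1/3 = 1/2
!u = !5/6 = 1/6
(u -> w) -> !u = 1/2 -> 1/6 = 2/3
v -> v = 1/3 -> 1/3 = 1
w || v = 1/3 || 1/3 = 1/3
(v -> v) || (w || v) = 1 || 1/3 = 1
((u -> w) -> !u) -> ((v -> v) || (w || v)) = 2/3 -> 1 = 1
u -> v = 5/6 -> 1/3 = 1/2
!(u -> v) = !1/2 = 1/2
!!(u -> v) = !1/2 = 1/2
w && w = 1/3 && 1/3 = 1/3
!(w && w) = !1/3 = 2/3
!!(w && w) = !2/3 = 1/3
!!(u -> v) -> !!(w && w) = 1/2 -> 1/3 = 5/6
(((u -> w) -> !u) -> ((v -> v) || (w || v))) && (!!(u -> v) -> !!(w && w)) = 1 && 5/6 = 5/6
!((((u -> w) -> !u) -> ((v -> v) || (w || v))) && (!!(u -> v) -> !!(w && w))) = !5/6 = 1/6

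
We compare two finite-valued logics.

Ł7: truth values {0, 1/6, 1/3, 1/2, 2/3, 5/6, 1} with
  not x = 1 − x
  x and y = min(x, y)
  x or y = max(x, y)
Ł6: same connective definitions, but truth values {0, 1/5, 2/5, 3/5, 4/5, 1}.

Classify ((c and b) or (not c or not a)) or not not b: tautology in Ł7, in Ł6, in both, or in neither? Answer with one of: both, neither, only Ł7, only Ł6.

neither

In Ł7: at a = 1/6, b = 0, c = 1/6 the value is 5/6 — not a tautology.
In Ł6: at a = 1/5, b = 0, c = 1/5 the value is 4/5 — not a tautology.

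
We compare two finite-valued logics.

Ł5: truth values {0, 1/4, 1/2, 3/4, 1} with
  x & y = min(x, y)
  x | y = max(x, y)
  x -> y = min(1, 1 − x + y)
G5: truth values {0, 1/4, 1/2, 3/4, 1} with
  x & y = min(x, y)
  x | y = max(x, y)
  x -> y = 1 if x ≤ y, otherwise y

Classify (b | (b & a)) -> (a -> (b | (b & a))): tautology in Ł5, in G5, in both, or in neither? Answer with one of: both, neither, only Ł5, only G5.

In Ł5: every assignment gives 1 — tautology.
In G5: every assignment gives 1 — tautology.

both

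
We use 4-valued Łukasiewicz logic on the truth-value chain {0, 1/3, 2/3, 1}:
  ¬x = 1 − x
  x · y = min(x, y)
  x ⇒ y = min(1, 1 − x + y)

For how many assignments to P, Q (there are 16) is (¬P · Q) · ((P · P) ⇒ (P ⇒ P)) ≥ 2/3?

P = 0, Q = 0 ↦ 0  <
P = 0, Q = 1/3 ↦ 1/3  <
P = 0, Q = 2/3 ↦ 2/3  ≥
P = 0, Q = 1 ↦ 1  ≥
P = 1/3, Q = 0 ↦ 0  <
P = 1/3, Q = 1/3 ↦ 1/3  <
P = 1/3, Q = 2/3 ↦ 2/3  ≥
P = 1/3, Q = 1 ↦ 2/3  ≥
P = 2/3, Q = 0 ↦ 0  <
P = 2/3, Q = 1/3 ↦ 1/3  <
P = 2/3, Q = 2/3 ↦ 1/3  <
P = 2/3, Q = 1 ↦ 1/3  <
P = 1, Q = 0 ↦ 0  <
P = 1, Q = 1/3 ↦ 0  <
P = 1, Q = 2/3 ↦ 0  <
P = 1, Q = 1 ↦ 0  <
So 4 of the 16 assignments meet the threshold.

4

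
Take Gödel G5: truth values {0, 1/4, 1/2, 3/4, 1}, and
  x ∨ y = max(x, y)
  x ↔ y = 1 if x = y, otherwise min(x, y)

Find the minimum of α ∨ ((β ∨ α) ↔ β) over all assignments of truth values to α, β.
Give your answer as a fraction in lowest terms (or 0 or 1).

Take α = 1/4, β = 0:
β ∨ α = 0 ∨ 1/4 = 1/4
(β ∨ α) ↔ β = 1/4 ↔ 0 = 0
α ∨ ((β ∨ α) ↔ β) = 1/4 ∨ 0 = 1/4
No assignment yields a value below 1/4, so this is the minimum.

1/4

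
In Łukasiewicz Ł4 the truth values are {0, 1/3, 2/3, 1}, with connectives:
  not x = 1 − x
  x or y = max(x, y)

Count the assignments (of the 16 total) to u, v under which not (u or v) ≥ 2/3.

4

u = 0, v = 0 ↦ 1  ≥
u = 0, v = 1/3 ↦ 2/3  ≥
u = 0, v = 2/3 ↦ 1/3  <
u = 0, v = 1 ↦ 0  <
u = 1/3, v = 0 ↦ 2/3  ≥
u = 1/3, v = 1/3 ↦ 2/3  ≥
u = 1/3, v = 2/3 ↦ 1/3  <
u = 1/3, v = 1 ↦ 0  <
u = 2/3, v = 0 ↦ 1/3  <
u = 2/3, v = 1/3 ↦ 1/3  <
u = 2/3, v = 2/3 ↦ 1/3  <
u = 2/3, v = 1 ↦ 0  <
u = 1, v = 0 ↦ 0  <
u = 1, v = 1/3 ↦ 0  <
u = 1, v = 2/3 ↦ 0  <
u = 1, v = 1 ↦ 0  <
So 4 of the 16 assignments meet the threshold.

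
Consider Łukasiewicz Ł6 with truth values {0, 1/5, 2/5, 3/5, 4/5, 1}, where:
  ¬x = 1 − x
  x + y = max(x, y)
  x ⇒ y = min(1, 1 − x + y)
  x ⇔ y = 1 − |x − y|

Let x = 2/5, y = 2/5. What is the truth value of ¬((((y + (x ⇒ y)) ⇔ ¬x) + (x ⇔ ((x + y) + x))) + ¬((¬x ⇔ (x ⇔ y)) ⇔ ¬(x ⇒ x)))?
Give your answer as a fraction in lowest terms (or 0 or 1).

0

x ⇒ y = 2/5 ⇒ 2/5 = 1
y + (x ⇒ y) = 2/5 + 1 = 1
¬x = ¬2/5 = 3/5
(y + (x ⇒ y)) ⇔ ¬x = 1 ⇔ 3/5 = 3/5
x + y = 2/5 + 2/5 = 2/5
(x + y) + x = 2/5 + 2/5 = 2/5
x ⇔ ((x + y) + x) = 2/5 ⇔ 2/5 = 1
((y + (x ⇒ y)) ⇔ ¬x) + (x ⇔ ((x + y) + x)) = 3/5 + 1 = 1
¬x = ¬2/5 = 3/5
x ⇔ y = 2/5 ⇔ 2/5 = 1
¬x ⇔ (x ⇔ y) = 3/5 ⇔ 1 = 3/5
x ⇒ x = 2/5 ⇒ 2/5 = 1
¬(x ⇒ x) = ¬1 = 0
(¬x ⇔ (x ⇔ y)) ⇔ ¬(x ⇒ x) = 3/5 ⇔ 0 = 2/5
¬((¬x ⇔ (x ⇔ y)) ⇔ ¬(x ⇒ x)) = ¬2/5 = 3/5
(((y + (x ⇒ y)) ⇔ ¬x) + (x ⇔ ((x + y) + x))) + ¬((¬x ⇔ (x ⇔ y)) ⇔ ¬(x ⇒ x)) = 1 + 3/5 = 1
¬((((y + (x ⇒ y)) ⇔ ¬x) + (x ⇔ ((x + y) + x))) + ¬((¬x ⇔ (x ⇔ y)) ⇔ ¬(x ⇒ x))) = ¬1 = 0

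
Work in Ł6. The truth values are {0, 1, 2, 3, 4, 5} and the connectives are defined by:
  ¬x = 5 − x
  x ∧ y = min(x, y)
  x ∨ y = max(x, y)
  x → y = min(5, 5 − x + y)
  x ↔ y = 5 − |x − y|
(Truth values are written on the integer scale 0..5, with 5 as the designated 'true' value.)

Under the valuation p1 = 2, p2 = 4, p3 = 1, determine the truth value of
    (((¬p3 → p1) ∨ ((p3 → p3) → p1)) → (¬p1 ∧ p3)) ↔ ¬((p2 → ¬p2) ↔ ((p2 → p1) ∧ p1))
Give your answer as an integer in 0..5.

¬p3 = ¬1 = 4
¬p3 → p1 = 4 → 2 = 3
p3 → p3 = 1 → 1 = 5
(p3 → p3) → p1 = 5 → 2 = 2
(¬p3 → p1) ∨ ((p3 → p3) → p1) = 3 ∨ 2 = 3
¬p1 = ¬2 = 3
¬p1 ∧ p3 = 3 ∧ 1 = 1
((¬p3 → p1) ∨ ((p3 → p3) → p1)) → (¬p1 ∧ p3) = 3 → 1 = 3
¬p2 = ¬4 = 1
p2 → ¬p2 = 4 → 1 = 2
p2 → p1 = 4 → 2 = 3
(p2 → p1) ∧ p1 = 3 ∧ 2 = 2
(p2 → ¬p2) ↔ ((p2 → p1) ∧ p1) = 2 ↔ 2 = 5
¬((p2 → ¬p2) ↔ ((p2 → p1) ∧ p1)) = ¬5 = 0
(((¬p3 → p1) ∨ ((p3 → p3) → p1)) → (¬p1 ∧ p3)) ↔ ¬((p2 → ¬p2) ↔ ((p2 → p1) ∧ p1)) = 3 ↔ 0 = 2

2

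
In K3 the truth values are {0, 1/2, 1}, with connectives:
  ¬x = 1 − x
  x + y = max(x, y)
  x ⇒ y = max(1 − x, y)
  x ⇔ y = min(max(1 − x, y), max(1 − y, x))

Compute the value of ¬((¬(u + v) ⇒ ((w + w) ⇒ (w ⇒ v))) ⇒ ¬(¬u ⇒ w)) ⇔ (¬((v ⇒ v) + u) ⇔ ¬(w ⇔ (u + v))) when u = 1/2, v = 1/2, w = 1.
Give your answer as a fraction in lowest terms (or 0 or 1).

u + v = 1/2 + 1/2 = 1/2
¬(u + v) = ¬1/2 = 1/2
w + w = 1 + 1 = 1
w ⇒ v = 1 ⇒ 1/2 = 1/2
(w + w) ⇒ (w ⇒ v) = 1 ⇒ 1/2 = 1/2
¬(u + v) ⇒ ((w + w) ⇒ (w ⇒ v)) = 1/2 ⇒ 1/2 = 1/2
¬u = ¬1/2 = 1/2
¬u ⇒ w = 1/2 ⇒ 1 = 1
¬(¬u ⇒ w) = ¬1 = 0
(¬(u + v) ⇒ ((w + w) ⇒ (w ⇒ v))) ⇒ ¬(¬u ⇒ w) = 1/2 ⇒ 0 = 1/2
¬((¬(u + v) ⇒ ((w + w) ⇒ (w ⇒ v))) ⇒ ¬(¬u ⇒ w)) = ¬1/2 = 1/2
v ⇒ v = 1/2 ⇒ 1/2 = 1/2
(v ⇒ v) + u = 1/2 + 1/2 = 1/2
¬((v ⇒ v) + u) = ¬1/2 = 1/2
u + v = 1/2 + 1/2 = 1/2
w ⇔ (u + v) = 1 ⇔ 1/2 = 1/2
¬(w ⇔ (u + v)) = ¬1/2 = 1/2
¬((v ⇒ v) + u) ⇔ ¬(w ⇔ (u + v)) = 1/2 ⇔ 1/2 = 1/2
¬((¬(u + v) ⇒ ((w + w) ⇒ (w ⇒ v))) ⇒ ¬(¬u ⇒ w)) ⇔ (¬((v ⇒ v) + u) ⇔ ¬(w ⇔ (u + v))) = 1/2 ⇔ 1/2 = 1/2

1/2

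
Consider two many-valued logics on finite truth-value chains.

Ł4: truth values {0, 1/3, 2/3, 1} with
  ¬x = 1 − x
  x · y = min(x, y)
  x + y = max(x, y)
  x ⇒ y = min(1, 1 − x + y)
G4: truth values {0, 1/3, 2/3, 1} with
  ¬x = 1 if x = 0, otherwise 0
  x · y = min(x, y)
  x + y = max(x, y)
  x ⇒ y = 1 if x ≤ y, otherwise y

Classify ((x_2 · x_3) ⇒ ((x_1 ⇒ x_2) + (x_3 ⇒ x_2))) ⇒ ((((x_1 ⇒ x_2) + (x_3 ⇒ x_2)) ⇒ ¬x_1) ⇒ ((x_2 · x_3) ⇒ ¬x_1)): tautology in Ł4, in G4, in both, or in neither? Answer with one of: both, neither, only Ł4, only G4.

In Ł4: every assignment gives 1 — tautology.
In G4: every assignment gives 1 — tautology.

both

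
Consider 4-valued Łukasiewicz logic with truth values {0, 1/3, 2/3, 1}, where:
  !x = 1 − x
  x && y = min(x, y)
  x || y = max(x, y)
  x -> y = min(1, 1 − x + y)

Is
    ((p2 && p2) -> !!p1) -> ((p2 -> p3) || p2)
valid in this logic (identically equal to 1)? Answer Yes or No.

Counterexample: take p1 = 1/3, p2 = 1/3, p3 = 0.
p2 && p2 = 1/3 && 1/3 = 1/3
!p1 = !1/3 = 2/3
!!p1 = !2/3 = 1/3
(p2 && p2) -> !!p1 = 1/3 -> 1/3 = 1
p2 -> p3 = 1/3 -> 0 = 2/3
(p2 -> p3) || p2 = 2/3 || 1/3 = 2/3
((p2 && p2) -> !!p1) -> ((p2 -> p3) || p2) = 1 -> 2/3 = 2/3
This gives 2/3 ≠ 1.

No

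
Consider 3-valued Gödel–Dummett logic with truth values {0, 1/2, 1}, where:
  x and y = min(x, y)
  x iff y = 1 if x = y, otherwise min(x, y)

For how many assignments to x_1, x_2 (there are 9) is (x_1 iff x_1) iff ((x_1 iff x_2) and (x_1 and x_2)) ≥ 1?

x_1 = 0, x_2 = 0 ↦ 0  <
x_1 = 0, x_2 = 1/2 ↦ 0  <
x_1 = 0, x_2 = 1 ↦ 0  <
x_1 = 1/2, x_2 = 0 ↦ 0  <
x_1 = 1/2, x_2 = 1/2 ↦ 1/2  <
x_1 = 1/2, x_2 = 1 ↦ 1/2  <
x_1 = 1, x_2 = 0 ↦ 0  <
x_1 = 1, x_2 = 1/2 ↦ 1/2  <
x_1 = 1, x_2 = 1 ↦ 1  ≥
So 1 of the 9 assignments meets the threshold.

1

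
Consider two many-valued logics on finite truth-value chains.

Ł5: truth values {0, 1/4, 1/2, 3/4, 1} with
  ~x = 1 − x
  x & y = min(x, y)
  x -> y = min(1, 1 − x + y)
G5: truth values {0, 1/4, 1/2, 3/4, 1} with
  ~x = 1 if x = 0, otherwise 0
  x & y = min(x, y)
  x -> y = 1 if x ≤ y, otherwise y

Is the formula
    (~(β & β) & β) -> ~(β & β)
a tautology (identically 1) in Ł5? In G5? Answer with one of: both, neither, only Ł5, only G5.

In Ł5: every assignment gives 1 — tautology.
In G5: every assignment gives 1 — tautology.

both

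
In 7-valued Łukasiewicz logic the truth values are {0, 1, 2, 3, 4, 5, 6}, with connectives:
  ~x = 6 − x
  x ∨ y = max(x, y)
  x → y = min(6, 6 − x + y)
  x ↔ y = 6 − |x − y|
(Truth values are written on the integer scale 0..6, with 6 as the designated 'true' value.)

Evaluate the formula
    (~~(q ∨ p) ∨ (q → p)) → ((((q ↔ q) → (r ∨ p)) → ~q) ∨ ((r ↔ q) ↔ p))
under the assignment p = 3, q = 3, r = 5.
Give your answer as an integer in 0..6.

5

q ∨ p = 3 ∨ 3 = 3
~(q ∨ p) = ~3 = 3
~~(q ∨ p) = ~3 = 3
q → p = 3 → 3 = 6
~~(q ∨ p) ∨ (q → p) = 3 ∨ 6 = 6
q ↔ q = 3 ↔ 3 = 6
r ∨ p = 5 ∨ 3 = 5
(q ↔ q) → (r ∨ p) = 6 → 5 = 5
~q = ~3 = 3
((q ↔ q) → (r ∨ p)) → ~q = 5 → 3 = 4
r ↔ q = 5 ↔ 3 = 4
(r ↔ q) ↔ p = 4 ↔ 3 = 5
(((q ↔ q) → (r ∨ p)) → ~q) ∨ ((r ↔ q) ↔ p) = 4 ∨ 5 = 5
(~~(q ∨ p) ∨ (q → p)) → ((((q ↔ q) → (r ∨ p)) → ~q) ∨ ((r ↔ q) ↔ p)) = 6 → 5 = 5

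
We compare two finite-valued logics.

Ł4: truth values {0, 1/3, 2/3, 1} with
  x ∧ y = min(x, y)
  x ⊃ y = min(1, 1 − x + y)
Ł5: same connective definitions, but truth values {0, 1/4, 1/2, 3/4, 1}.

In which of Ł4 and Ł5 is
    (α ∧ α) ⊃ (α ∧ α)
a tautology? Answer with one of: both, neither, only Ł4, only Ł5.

both

In Ł4: every assignment gives 1 — tautology.
In Ł5: every assignment gives 1 — tautology.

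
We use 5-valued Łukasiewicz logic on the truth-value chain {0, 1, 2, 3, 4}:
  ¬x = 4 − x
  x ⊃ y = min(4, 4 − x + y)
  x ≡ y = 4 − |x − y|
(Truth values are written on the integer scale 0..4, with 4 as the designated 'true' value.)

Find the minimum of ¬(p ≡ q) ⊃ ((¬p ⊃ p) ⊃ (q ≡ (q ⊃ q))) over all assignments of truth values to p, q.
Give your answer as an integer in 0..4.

Take p = 4, q = 0:
p ≡ q = 4 ≡ 0 = 0
¬(p ≡ q) = ¬0 = 4
¬p = ¬4 = 0
¬p ⊃ p = 0 ⊃ 4 = 4
q ⊃ q = 0 ⊃ 0 = 4
q ≡ (q ⊃ q) = 0 ≡ 4 = 0
(¬p ⊃ p) ⊃ (q ≡ (q ⊃ q)) = 4 ⊃ 0 = 0
¬(p ≡ q) ⊃ ((¬p ⊃ p) ⊃ (q ≡ (q ⊃ q))) = 4 ⊃ 0 = 0
No assignment yields a value below 0, so this is the minimum.

0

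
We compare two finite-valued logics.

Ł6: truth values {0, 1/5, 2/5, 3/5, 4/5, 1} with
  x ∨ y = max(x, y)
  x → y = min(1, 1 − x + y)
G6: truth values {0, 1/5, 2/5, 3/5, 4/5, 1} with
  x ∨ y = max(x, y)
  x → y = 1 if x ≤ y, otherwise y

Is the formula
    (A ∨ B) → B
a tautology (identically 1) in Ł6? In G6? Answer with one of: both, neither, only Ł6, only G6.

In Ł6: at A = 1/5, B = 0 the value is 4/5 — not a tautology.
In G6: at A = 1/5, B = 0 the value is 0 — not a tautology.

neither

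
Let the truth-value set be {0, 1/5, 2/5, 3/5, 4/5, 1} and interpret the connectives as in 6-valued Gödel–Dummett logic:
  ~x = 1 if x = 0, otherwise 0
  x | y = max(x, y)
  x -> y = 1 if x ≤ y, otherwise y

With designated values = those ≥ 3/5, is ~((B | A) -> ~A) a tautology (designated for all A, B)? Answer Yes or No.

Counterexample: take A = 0, B = 0.
B | A = 0 | 0 = 0
~A = ~0 = 1
(B | A) -> ~A = 0 -> 1 = 1
~((B | A) -> ~A) = ~1 = 0
This gives 0, which is below 3/5.

No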